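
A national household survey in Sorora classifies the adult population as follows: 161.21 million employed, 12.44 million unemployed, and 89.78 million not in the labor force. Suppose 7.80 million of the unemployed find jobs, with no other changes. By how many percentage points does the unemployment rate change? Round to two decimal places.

Initially, labor force = 161.21 + 12.44 = 173.65 million, so u = 12.44/173.65 = 7.16%.
After the change, unemployed falls and employed rises by 7.80; labor force unchanged → E = 169.01, U = 4.64, labor force = 173.65 million.
New unemployment rate = 4.64 / 173.65 = 2.67%.
Change = 2.67% − 7.16% = −4.49 percentage points.

The unemployment rate changes by −4.49 percentage points.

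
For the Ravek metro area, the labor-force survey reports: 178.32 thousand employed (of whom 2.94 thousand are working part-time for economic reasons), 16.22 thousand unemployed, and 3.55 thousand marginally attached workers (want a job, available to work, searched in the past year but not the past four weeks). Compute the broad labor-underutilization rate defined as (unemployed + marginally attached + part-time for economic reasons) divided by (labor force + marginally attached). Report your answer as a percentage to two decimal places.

Labor force = 178.32 + 16.22 = 194.54 thousand.
Numerator = 16.22 + 3.55 + 2.94 = 22.71 thousand.
Denominator = 194.54 + 3.55 = 198.09 thousand.
Broad rate = 22.71 / 198.09 = 11.46%.

Broad underutilization rate ≈ 11.46%.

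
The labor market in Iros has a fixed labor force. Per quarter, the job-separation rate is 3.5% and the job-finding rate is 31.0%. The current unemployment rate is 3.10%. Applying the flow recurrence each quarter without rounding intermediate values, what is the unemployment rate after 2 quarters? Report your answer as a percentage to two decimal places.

With a fixed labor force, u_{t+1} = u_t + s·(1−u_t) − f·u_t = u_t·(1−s−f) + s.
Here 1−s−f = 0.655 and s = 0.035.
u_1 = 0.031000 × 0.655 + 0.035 = 0.055305.
u_2 = 0.055305 × 0.655 + 0.035 = 0.071225.

Unemployment rate after two quarters ≈ 7.12%.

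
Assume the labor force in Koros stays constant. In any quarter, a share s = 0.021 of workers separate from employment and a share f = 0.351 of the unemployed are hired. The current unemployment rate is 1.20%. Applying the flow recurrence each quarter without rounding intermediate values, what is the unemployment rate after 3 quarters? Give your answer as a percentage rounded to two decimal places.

With a fixed labor force, u_{t+1} = u_t + s·(1−u_t) − f·u_t = u_t·(1−s−f) + s.
Here 1−s−f = 0.628 and s = 0.021.
u_1 = 0.012000 × 0.628 + 0.021 = 0.028536.
u_2 = 0.028536 × 0.628 + 0.021 = 0.038921.
u_3 = 0.038921 × 0.628 + 0.021 = 0.045442.

Unemployment rate after three quarters ≈ 4.54%.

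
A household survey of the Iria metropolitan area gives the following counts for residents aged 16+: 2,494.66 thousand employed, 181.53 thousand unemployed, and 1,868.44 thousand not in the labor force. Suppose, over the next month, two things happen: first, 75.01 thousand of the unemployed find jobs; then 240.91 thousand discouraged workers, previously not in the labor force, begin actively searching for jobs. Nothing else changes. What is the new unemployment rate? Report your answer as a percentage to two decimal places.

Initially, labor force = 2,494.66 + 181.53 = 2,676.19 thousand, so u = 181.53/2,676.19 = 6.78%.
After the first change, unemployed falls and employed rises by 75.01; labor force unchanged → E = 2,569.67, U = 106.52, labor force = 2,676.19 thousand.
After the second change, unemployed and labor force both rise by 240.91 → E = 2,569.67, U = 347.43, labor force = 2,917.10 thousand.
New unemployment rate = 347.43 / 2,917.10 = 11.91%.

New unemployment rate ≈ 11.91%.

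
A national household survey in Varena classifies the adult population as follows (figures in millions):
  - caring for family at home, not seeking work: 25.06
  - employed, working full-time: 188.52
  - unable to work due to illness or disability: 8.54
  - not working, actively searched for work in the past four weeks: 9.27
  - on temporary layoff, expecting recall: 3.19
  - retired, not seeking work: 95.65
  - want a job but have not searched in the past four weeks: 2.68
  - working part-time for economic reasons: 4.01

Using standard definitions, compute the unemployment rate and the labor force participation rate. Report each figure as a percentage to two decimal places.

Unemployment rate ≈ 6.08%; labor force participation rate ≈ 60.84%.

Employed = 188.52 + 4.01 = 192.53 million (anyone who worked, including part-time for economic reasons, counts as employed).
Unemployed = 9.27 + 3.19 = 12.46 million (jobless and actively searching, or on temporary layoff).
Labor force = 192.53 + 12.46 = 204.99 million.
Not in labor force = 25.06 + 8.54 + 95.65 + 2.68 = 131.93 million (those not working and not actively searching are outside the labor force — including those who want a job but have given up searching).
Civilian working-age population = 204.99 + 131.93 = 336.92 million.
Unemployment rate = 12.46 / 204.99 = 6.08%.
Labor force participation rate = 204.99 / 336.92 = 60.84%.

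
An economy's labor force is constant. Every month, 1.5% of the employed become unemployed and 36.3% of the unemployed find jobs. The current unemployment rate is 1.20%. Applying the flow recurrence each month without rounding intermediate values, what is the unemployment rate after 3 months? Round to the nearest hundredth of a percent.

With a fixed labor force, u_{t+1} = u_t + s·(1−u_t) − f·u_t = u_t·(1−s−f) + s.
Here 1−s−f = 0.622 and s = 0.015.
u_1 = 0.012000 × 0.622 + 0.015 = 0.022464.
u_2 = 0.022464 × 0.622 + 0.015 = 0.028973.
u_3 = 0.028973 × 0.622 + 0.015 = 0.033021.

Unemployment rate after three months ≈ 3.30%.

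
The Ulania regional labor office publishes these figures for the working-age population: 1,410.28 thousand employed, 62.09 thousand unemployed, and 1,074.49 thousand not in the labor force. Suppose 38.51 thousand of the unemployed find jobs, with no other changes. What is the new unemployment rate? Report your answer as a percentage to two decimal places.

New unemployment rate ≈ 1.60%.

Initially, labor force = 1,410.28 + 62.09 = 1,472.37 thousand, so u = 62.09/1,472.37 = 4.22%.
After the change, unemployed falls and employed rises by 38.51; labor force unchanged → E = 1,448.79, U = 23.58, labor force = 1,472.37 thousand.
New unemployment rate = 23.58 / 1,472.37 = 1.60%.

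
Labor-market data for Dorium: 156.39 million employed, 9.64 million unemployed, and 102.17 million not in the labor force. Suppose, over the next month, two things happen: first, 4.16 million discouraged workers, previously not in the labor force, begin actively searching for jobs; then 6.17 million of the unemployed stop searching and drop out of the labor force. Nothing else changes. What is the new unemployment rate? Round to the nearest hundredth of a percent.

New unemployment rate ≈ 4.65%.

Initially, labor force = 156.39 + 9.64 = 166.03 million, so u = 9.64/166.03 = 5.81%.
After the first change, unemployed and labor force both rise by 4.16 → E = 156.39, U = 13.80, labor force = 170.19 million.
After the second change, unemployed and labor force both fall by 6.17 → E = 156.39, U = 7.63, labor force = 164.02 million.
New unemployment rate = 7.63 / 164.02 = 4.65%.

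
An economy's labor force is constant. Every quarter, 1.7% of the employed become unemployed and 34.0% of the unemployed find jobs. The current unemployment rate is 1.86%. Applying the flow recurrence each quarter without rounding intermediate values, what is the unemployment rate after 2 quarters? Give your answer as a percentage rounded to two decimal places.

Unemployment rate after two quarters ≈ 3.56%.

With a fixed labor force, u_{t+1} = u_t + s·(1−u_t) − f·u_t = u_t·(1−s−f) + s.
Here 1−s−f = 0.643 and s = 0.017.
u_1 = 0.018600 × 0.643 + 0.017 = 0.028960.
u_2 = 0.028960 × 0.643 + 0.017 = 0.035621.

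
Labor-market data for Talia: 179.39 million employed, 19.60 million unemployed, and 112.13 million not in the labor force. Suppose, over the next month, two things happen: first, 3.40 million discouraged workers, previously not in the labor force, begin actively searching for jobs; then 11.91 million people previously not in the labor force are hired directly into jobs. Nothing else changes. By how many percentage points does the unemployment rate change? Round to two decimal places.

The unemployment rate changes by +0.88 percentage points.

Initially, labor force = 179.39 + 19.60 = 198.99 million, so u = 19.60/198.99 = 9.85%.
After the first change, unemployed and labor force both rise by 3.40 → E = 179.39, U = 23.00, labor force = 202.39 million.
After the second change, employed and labor force both rise by 11.91; unemployed unchanged → E = 191.30, U = 23.00, labor force = 214.30 million.
New unemployment rate = 23.00 / 214.30 = 10.73%.
Change = 10.73% − 9.85% = +0.88 percentage points.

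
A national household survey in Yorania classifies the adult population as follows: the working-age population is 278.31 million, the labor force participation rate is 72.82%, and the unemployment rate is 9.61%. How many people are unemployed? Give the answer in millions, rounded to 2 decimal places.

Labor force = 0.7282 × 278.31 = 202.67 million.
Unemployed = 0.0961 × 202.67 ≈ 19.48 million.

About 19.48 million are unemployed.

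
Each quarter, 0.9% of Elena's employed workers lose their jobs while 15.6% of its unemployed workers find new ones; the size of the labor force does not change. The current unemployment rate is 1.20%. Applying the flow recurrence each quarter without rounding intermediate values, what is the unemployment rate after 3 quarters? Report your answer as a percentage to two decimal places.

With a fixed labor force, u_{t+1} = u_t + s·(1−u_t) − f·u_t = u_t·(1−s−f) + s.
Here 1−s−f = 0.835 and s = 0.009.
u_1 = 0.012000 × 0.835 + 0.009 = 0.019020.
u_2 = 0.019020 × 0.835 + 0.009 = 0.024882.
u_3 = 0.024882 × 0.835 + 0.009 = 0.029776.

Unemployment rate after three quarters ≈ 2.98%.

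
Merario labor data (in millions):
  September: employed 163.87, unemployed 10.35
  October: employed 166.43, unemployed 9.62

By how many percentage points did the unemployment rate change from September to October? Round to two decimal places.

September: labor force = 163.87 + 10.35 = 174.22; u = 10.35/174.22 = 5.94%.
October: labor force = 166.43 + 9.62 = 176.05; u = 9.62/176.05 = 5.46%.
Change = 5.46% − 5.94% = −0.48 pp.

The unemployment rate changed by −0.48 percentage points.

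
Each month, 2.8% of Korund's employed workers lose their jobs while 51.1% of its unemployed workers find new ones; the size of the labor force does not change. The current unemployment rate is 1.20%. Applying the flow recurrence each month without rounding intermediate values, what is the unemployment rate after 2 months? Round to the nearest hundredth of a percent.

Unemployment rate after two months ≈ 4.35%.

With a fixed labor force, u_{t+1} = u_t + s·(1−u_t) − f·u_t = u_t·(1−s−f) + s.
Here 1−s−f = 0.461 and s = 0.028.
u_1 = 0.012000 × 0.461 + 0.028 = 0.033532.
u_2 = 0.033532 × 0.461 + 0.028 = 0.043458.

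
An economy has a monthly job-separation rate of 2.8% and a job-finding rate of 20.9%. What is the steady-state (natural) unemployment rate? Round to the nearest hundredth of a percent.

At steady state the flows balance: s·E = f·U, so U/(E+U) = s/(s+f).
u* = 2.8 / (2.8 + 20.9) = 2.8 / 23.70 = 11.81%.

Steady-state unemployment rate ≈ 11.81%.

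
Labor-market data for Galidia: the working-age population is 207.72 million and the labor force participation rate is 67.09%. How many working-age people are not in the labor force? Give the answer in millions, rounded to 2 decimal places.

About 68.36 million are not in the labor force.

Share not in the labor force = 1 − 0.6709 = 0.3291.
Not in labor force = 0.3291 × 207.72 ≈ 68.36 million.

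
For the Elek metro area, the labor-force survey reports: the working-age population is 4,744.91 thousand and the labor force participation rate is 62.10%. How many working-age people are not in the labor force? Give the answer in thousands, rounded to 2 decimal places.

About 1,798.32 thousand are not in the labor force.

Share not in the labor force = 1 − 0.6210 = 0.3790.
Not in labor force = 0.3790 × 4,744.91 ≈ 1,798.32 thousand.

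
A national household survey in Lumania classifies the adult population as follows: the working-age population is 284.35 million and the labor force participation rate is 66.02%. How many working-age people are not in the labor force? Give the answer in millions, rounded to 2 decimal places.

About 96.62 million are not in the labor force.

Share not in the labor force = 1 − 0.6602 = 0.3398.
Not in labor force = 0.3398 × 284.35 ≈ 96.62 million.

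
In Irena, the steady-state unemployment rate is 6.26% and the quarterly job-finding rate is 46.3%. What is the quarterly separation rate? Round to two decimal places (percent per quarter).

From u* = s/(s+f): s = u·f/(1−u).
s = 0.0626 × 46.3 / (1 − 0.0626) = 2.8984 / 0.9374 ≈ 3.09% per quarter.

Separation rate ≈ 3.09% per quarter.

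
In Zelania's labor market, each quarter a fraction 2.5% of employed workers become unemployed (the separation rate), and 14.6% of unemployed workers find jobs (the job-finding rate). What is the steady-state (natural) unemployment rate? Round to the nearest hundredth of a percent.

At steady state the flows balance: s·E = f·U, so U/(E+U) = s/(s+f).
u* = 2.5 / (2.5 + 14.6) = 2.5 / 17.10 = 14.62%.

Steady-state unemployment rate ≈ 14.62%.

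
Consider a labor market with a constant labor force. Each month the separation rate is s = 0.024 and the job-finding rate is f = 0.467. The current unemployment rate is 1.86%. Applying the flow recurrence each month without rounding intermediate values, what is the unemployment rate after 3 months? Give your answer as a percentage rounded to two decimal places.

With a fixed labor force, u_{t+1} = u_t + s·(1−u_t) − f·u_t = u_t·(1−s−f) + s.
Here 1−s−f = 0.509 and s = 0.024.
u_1 = 0.018600 × 0.509 + 0.024 = 0.033467.
u_2 = 0.033467 × 0.509 + 0.024 = 0.041035.
u_3 = 0.041035 × 0.509 + 0.024 = 0.044887.

Unemployment rate after three months ≈ 4.49%.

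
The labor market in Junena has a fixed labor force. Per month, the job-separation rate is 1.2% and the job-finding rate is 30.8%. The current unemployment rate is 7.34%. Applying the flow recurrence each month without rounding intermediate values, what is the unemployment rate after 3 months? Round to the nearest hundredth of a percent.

Unemployment rate after three months ≈ 4.88%.

With a fixed labor force, u_{t+1} = u_t + s·(1−u_t) − f·u_t = u_t·(1−s−f) + s.
Here 1−s−f = 0.680 and s = 0.012.
u_1 = 0.073400 × 0.680 + 0.012 = 0.061912.
u_2 = 0.061912 × 0.680 + 0.012 = 0.054100.
u_3 = 0.054100 × 0.680 + 0.012 = 0.048788.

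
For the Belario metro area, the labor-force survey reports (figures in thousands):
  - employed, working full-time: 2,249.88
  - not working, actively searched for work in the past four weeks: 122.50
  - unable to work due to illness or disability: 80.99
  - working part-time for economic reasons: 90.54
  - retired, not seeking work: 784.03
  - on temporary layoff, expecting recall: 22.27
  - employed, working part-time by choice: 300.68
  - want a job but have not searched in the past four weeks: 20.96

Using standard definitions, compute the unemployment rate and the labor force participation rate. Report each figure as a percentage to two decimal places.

Employed = 2,249.88 + 90.54 + 300.68 = 2,641.10 thousand (anyone who worked, including part-time for economic reasons, counts as employed).
Unemployed = 122.50 + 22.27 = 144.77 thousand (jobless and actively searching, or on temporary layoff).
Labor force = 2,641.10 + 144.77 = 2,785.87 thousand.
Not in labor force = 80.99 + 784.03 + 20.96 = 885.98 thousand (those not working and not actively searching are outside the labor force — including those who want a job but have given up searching).
Civilian working-age population = 2,785.87 + 885.98 = 3,671.85 thousand.
Unemployment rate = 144.77 / 2,785.87 = 5.20%.
Labor force participation rate = 2,785.87 / 3,671.85 = 75.87%.

Unemployment rate ≈ 5.20%; labor force participation rate ≈ 75.87%.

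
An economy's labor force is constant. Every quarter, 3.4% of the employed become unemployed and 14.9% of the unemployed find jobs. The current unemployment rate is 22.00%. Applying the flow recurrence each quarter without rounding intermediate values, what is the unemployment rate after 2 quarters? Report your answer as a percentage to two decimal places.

With a fixed labor force, u_{t+1} = u_t + s·(1−u_t) − f·u_t = u_t·(1−s−f) + s.
Here 1−s−f = 0.817 and s = 0.034.
u_1 = 0.220000 × 0.817 + 0.034 = 0.213740.
u_2 = 0.213740 × 0.817 + 0.034 = 0.208626.

Unemployment rate after two quarters ≈ 20.86%.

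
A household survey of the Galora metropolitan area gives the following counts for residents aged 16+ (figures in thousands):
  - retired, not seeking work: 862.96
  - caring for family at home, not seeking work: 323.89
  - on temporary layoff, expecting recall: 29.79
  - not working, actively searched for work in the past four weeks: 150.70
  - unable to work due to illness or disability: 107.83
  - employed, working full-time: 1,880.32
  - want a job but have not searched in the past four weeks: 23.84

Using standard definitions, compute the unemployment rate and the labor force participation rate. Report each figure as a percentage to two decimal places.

Employed = 1,880.32 thousand.
Unemployed = 29.79 + 150.70 = 180.49 thousand (jobless and actively searching, or on temporary layoff).
Labor force = 1,880.32 + 180.49 = 2,060.81 thousand.
Not in labor force = 862.96 + 323.89 + 107.83 + 23.84 = 1,318.52 thousand (those not working and not actively searching are outside the labor force — including those who want a job but have given up searching).
Civilian working-age population = 2,060.81 + 1,318.52 = 3,379.33 thousand.
Unemployment rate = 180.49 / 2,060.81 = 8.76%.
Labor force participation rate = 2,060.81 / 3,379.33 = 60.98%.

Unemployment rate ≈ 8.76%; labor force participation rate ≈ 60.98%.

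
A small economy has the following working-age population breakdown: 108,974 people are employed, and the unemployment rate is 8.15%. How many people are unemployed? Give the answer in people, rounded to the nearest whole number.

About 9,669 are unemployed.

Let U be the number unemployed. The labor force is E + U, and U/(E+U) = 0.0815.
So U = 0.0815 × 108,974 / (1 − 0.0815) = 8881.38 / 0.9185 ≈ 9,669.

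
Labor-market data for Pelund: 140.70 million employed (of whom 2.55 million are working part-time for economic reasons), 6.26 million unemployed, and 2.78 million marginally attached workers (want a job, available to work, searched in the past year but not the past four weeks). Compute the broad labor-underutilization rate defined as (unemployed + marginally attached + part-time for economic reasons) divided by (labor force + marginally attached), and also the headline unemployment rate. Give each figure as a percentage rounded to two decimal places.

Broad underutilization rate ≈ 7.74%; headline unemployment rate ≈ 4.26%.

Labor force = 140.70 + 6.26 = 146.96 million.
Numerator = 6.26 + 2.78 + 2.55 = 11.59 million.
Denominator = 146.96 + 2.78 = 149.74 million.
Broad rate = 11.59 / 149.74 = 7.74%.
Headline unemployment rate = 6.26 / 146.96 = 4.26%.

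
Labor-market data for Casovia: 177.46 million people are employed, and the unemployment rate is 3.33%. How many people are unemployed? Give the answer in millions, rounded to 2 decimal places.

Let U be the number unemployed. The labor force is E + U, and U/(E+U) = 0.0333.
So U = 0.0333 × 177.46 / (1 − 0.0333) = 5.9094 / 0.9667 ≈ 6.11 million.

About 6.11 million are unemployed.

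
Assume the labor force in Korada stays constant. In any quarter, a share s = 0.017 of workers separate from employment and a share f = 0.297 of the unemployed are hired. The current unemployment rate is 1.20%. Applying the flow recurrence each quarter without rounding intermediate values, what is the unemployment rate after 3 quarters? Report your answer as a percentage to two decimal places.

With a fixed labor force, u_{t+1} = u_t + s·(1−u_t) − f·u_t = u_t·(1−s−f) + s.
Here 1−s−f = 0.686 and s = 0.017.
u_1 = 0.012000 × 0.686 + 0.017 = 0.025232.
u_2 = 0.025232 × 0.686 + 0.017 = 0.034309.
u_3 = 0.034309 × 0.686 + 0.017 = 0.040536.

Unemployment rate after three quarters ≈ 4.05%.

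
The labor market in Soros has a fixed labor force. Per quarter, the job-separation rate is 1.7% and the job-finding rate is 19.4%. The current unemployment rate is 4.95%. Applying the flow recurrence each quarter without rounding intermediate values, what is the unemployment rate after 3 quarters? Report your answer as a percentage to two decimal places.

With a fixed labor force, u_{t+1} = u_t + s·(1−u_t) − f·u_t = u_t·(1−s−f) + s.
Here 1−s−f = 0.789 and s = 0.017.
u_1 = 0.049500 × 0.789 + 0.017 = 0.056056.
u_2 = 0.056056 × 0.789 + 0.017 = 0.061228.
u_3 = 0.061228 × 0.789 + 0.017 = 0.065309.

Unemployment rate after three quarters ≈ 6.53%.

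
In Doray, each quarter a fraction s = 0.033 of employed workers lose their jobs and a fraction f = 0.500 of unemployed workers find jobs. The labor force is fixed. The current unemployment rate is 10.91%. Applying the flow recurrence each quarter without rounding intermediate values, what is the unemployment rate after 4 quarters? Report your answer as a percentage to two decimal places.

Unemployment rate after four quarters ≈ 6.42%.

With a fixed labor force, u_{t+1} = u_t + s·(1−u_t) − f·u_t = u_t·(1−s−f) + s.
Here 1−s−f = 0.467 and s = 0.033.
u_1 = 0.109100 × 0.467 + 0.033 = 0.083950.
u_2 = 0.083950 × 0.467 + 0.033 = 0.072205.
u_3 = 0.072205 × 0.467 + 0.033 = 0.066720.
u_4 = 0.066720 × 0.467 + 0.033 = 0.064158.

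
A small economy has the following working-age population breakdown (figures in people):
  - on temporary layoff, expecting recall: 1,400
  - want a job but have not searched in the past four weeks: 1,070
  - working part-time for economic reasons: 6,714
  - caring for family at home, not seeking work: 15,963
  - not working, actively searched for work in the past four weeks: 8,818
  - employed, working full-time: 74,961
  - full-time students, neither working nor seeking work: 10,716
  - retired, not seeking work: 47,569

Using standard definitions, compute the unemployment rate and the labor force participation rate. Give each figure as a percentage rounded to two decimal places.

Unemployment rate ≈ 11.12%; labor force participation rate ≈ 54.96%.

Employed = 6,714 + 74,961 = 81,675 (anyone who worked, including part-time for economic reasons, counts as employed).
Unemployed = 1,400 + 8,818 = 10,218 (jobless and actively searching, or on temporary layoff).
Labor force = 81,675 + 10,218 = 91,893.
Not in labor force = 1,070 + 15,963 + 10,716 + 47,569 = 75,318 (those not working and not actively searching are outside the labor force — including those who want a job but have given up searching).
Civilian working-age population = 91,893 + 75,318 = 167,211.
Unemployment rate = 10,218 / 91,893 = 11.12%.
Labor force participation rate = 91,893 / 167,211 = 54.96%.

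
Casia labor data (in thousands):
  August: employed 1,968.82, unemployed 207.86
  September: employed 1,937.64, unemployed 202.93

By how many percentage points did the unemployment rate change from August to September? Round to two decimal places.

The unemployment rate changed by −0.07 percentage points.

August: labor force = 1,968.82 + 207.86 = 2,176.68; u = 207.86/2,176.68 = 9.55%.
September: labor force = 1,937.64 + 202.93 = 2,140.57; u = 202.93/2,140.57 = 9.48%.
Change = 9.48% − 9.55% = −0.07 pp.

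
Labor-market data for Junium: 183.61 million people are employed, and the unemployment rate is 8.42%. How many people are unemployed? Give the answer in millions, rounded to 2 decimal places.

Let U be the number unemployed. The labor force is E + U, and U/(E+U) = 0.0842.
So U = 0.0842 × 183.61 / (1 − 0.0842) = 15.4600 / 0.9158 ≈ 16.88 million.

About 16.88 million are unemployed.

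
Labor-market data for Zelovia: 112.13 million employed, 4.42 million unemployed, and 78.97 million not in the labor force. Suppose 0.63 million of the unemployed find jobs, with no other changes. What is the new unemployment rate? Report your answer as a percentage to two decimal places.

New unemployment rate ≈ 3.25%.

Initially, labor force = 112.13 + 4.42 = 116.55 million, so u = 4.42/116.55 = 3.79%.
After the change, unemployed falls and employed rises by 0.63; labor force unchanged → E = 112.76, U = 3.79, labor force = 116.55 million.
New unemployment rate = 3.79 / 116.55 = 3.25%.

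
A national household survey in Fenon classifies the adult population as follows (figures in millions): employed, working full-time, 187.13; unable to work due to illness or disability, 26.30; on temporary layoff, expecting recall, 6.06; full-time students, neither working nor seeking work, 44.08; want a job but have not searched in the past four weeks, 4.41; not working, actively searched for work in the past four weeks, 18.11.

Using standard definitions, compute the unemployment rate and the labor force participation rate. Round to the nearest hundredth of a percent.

Unemployment rate ≈ 11.44%; labor force participation rate ≈ 73.86%.

Employed = 187.13 million.
Unemployed = 6.06 + 18.11 = 24.17 million (jobless and actively searching, or on temporary layoff).
Labor force = 187.13 + 24.17 = 211.30 million.
Not in labor force = 26.30 + 44.08 + 4.41 = 74.79 million (those not working and not actively searching are outside the labor force — including those who want a job but have given up searching).
Civilian working-age population = 211.30 + 74.79 = 286.09 million.
Unemployment rate = 24.17 / 211.30 = 11.44%.
Labor force participation rate = 211.30 / 286.09 = 73.86%.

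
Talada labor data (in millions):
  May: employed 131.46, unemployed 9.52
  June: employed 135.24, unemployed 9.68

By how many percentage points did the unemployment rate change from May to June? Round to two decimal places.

May: labor force = 131.46 + 9.52 = 140.98; u = 9.52/140.98 = 6.75%.
June: labor force = 135.24 + 9.68 = 144.92; u = 9.68/144.92 = 6.68%.
Change = 6.68% − 6.75% = −0.07 pp.

The unemployment rate changed by −0.07 percentage points.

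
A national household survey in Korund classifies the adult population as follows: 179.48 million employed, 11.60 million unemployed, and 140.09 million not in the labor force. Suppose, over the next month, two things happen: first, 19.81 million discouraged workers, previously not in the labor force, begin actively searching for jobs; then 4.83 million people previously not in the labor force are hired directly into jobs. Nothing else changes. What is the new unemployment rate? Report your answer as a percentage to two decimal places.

New unemployment rate ≈ 14.56%.

Initially, labor force = 179.48 + 11.60 = 191.08 million, so u = 11.60/191.08 = 6.07%.
After the first change, unemployed and labor force both rise by 19.81 → E = 179.48, U = 31.41, labor force = 210.89 million.
After the second change, employed and labor force both rise by 4.83; unemployed unchanged → E = 184.31, U = 31.41, labor force = 215.72 million.
New unemployment rate = 31.41 / 215.72 = 14.56%.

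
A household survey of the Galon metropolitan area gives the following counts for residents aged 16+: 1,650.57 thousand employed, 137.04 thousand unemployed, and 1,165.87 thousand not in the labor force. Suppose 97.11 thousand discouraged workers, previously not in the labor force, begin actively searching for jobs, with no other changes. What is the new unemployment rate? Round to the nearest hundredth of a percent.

New unemployment rate ≈ 12.42%.

Initially, labor force = 1,650.57 + 137.04 = 1,787.61 thousand, so u = 137.04/1,787.61 = 7.67%.
After the change, unemployed and labor force both rise by 97.11 → E = 1,650.57, U = 234.15, labor force = 1,884.72 thousand.
New unemployment rate = 234.15 / 1,884.72 = 12.42%.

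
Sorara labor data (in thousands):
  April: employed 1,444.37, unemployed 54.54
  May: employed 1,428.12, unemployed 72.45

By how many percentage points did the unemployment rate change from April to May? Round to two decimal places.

April: labor force = 1,444.37 + 54.54 = 1,498.91; u = 54.54/1,498.91 = 3.64%.
May: labor force = 1,428.12 + 72.45 = 1,500.57; u = 72.45/1,500.57 = 4.83%.
Change = 4.83% − 3.64% = +1.19 pp.

The unemployment rate changed by +1.19 percentage points.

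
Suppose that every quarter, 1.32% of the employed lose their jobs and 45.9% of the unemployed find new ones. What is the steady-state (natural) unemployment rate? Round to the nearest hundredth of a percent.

At steady state the flows balance: s·E = f·U, so U/(E+U) = s/(s+f).
u* = 1.32 / (1.32 + 45.9) = 1.32 / 47.22 = 2.80%.

Steady-state unemployment rate ≈ 2.80%.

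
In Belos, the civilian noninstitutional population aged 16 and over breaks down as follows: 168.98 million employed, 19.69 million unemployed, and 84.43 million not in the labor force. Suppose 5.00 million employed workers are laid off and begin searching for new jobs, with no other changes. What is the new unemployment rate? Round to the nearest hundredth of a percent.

Initially, labor force = 168.98 + 19.69 = 188.67 million, so u = 19.69/188.67 = 10.44%.
After the change, employed falls and unemployed rises by 5.00; labor force unchanged → E = 163.98, U = 24.69, labor force = 188.67 million.
New unemployment rate = 24.69 / 188.67 = 13.09%.

New unemployment rate ≈ 13.09%.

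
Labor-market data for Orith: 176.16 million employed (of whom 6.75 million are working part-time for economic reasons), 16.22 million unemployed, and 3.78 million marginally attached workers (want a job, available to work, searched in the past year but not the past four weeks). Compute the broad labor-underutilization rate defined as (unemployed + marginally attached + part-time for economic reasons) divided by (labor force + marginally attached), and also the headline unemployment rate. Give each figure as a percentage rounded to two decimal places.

Labor force = 176.16 + 16.22 = 192.38 million.
Numerator = 16.22 + 3.78 + 6.75 = 26.75 million.
Denominator = 192.38 + 3.78 = 196.16 million.
Broad rate = 26.75 / 196.16 = 13.64%.
Headline unemployment rate = 16.22 / 192.38 = 8.43%.

Broad underutilization rate ≈ 13.64%; headline unemployment rate ≈ 8.43%.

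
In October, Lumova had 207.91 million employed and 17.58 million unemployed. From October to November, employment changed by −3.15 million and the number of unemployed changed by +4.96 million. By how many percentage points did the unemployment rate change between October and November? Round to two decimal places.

October: labor force = 207.91 + 17.58 = 225.49; u = 17.58/225.49 = 7.80%.
November: labor force = 204.76 + 22.54 = 227.30; u = 22.54/227.30 = 9.92%.
Change = 9.92% − 7.80% = +2.12 pp.

The unemployment rate changed by +2.12 percentage points.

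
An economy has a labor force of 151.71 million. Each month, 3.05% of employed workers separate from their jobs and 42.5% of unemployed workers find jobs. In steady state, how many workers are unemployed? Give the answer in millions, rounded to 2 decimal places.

About 10.16 million are unemployed in steady state.

Steady-state unemployment rate u* = s/(s+f) = 3.05/(3.05+42.5) = 0.066959.
Unemployed = u* × labor force = 0.066959 × 151.71 ≈ 10.16 million.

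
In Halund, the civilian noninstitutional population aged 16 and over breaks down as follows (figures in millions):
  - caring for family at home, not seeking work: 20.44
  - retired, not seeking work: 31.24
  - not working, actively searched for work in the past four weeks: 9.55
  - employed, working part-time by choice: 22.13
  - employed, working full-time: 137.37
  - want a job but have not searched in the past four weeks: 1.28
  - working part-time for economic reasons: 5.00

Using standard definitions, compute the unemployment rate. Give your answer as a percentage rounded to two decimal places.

Employed = 22.13 + 137.37 + 5.00 = 164.50 million (anyone who worked, including part-time for economic reasons, counts as employed).
Unemployed = 9.55 million.
Labor force = 164.50 + 9.55 = 174.05 million.
Unemployment rate = 9.55 / 174.05 = 5.49%.

Unemployment rate ≈ 5.49%.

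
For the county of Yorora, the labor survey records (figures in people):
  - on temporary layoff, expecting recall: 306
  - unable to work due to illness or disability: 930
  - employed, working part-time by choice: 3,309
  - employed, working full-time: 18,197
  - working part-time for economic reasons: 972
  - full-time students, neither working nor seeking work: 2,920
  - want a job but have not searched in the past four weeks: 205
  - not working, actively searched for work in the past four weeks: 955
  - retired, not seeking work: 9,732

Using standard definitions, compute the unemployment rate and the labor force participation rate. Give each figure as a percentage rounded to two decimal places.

Unemployment rate ≈ 5.31%; labor force participation rate ≈ 63.26%.

Employed = 3,309 + 18,197 + 972 = 22,478 (anyone who worked, including part-time for economic reasons, counts as employed).
Unemployed = 306 + 955 = 1,261 (jobless and actively searching, or on temporary layoff).
Labor force = 22,478 + 1,261 = 23,739.
Not in labor force = 930 + 2,920 + 205 + 9,732 = 13,787 (those not working and not actively searching are outside the labor force — including those who want a job but have given up searching).
Civilian working-age population = 23,739 + 13,787 = 37,526.
Unemployment rate = 1,261 / 23,739 = 5.31%.
Labor force participation rate = 23,739 / 37,526 = 63.26%.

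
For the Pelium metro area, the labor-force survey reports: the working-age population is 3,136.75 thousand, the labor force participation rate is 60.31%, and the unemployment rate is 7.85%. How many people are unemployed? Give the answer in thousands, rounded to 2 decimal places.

About 148.50 thousand are unemployed.

Labor force = 0.6031 × 3,136.75 = 1,891.77 thousand.
Unemployed = 0.0785 × 1,891.77 ≈ 148.50 thousand.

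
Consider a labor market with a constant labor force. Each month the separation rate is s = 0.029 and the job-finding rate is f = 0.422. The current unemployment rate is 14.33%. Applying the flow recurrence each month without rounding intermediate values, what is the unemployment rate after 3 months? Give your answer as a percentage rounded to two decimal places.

Unemployment rate after three months ≈ 7.74%.

With a fixed labor force, u_{t+1} = u_t + s·(1−u_t) − f·u_t = u_t·(1−s−f) + s.
Here 1−s−f = 0.549 and s = 0.029.
u_1 = 0.143300 × 0.549 + 0.029 = 0.107672.
u_2 = 0.107672 × 0.549 + 0.029 = 0.088112.
u_3 = 0.088112 × 0.549 + 0.029 = 0.077373.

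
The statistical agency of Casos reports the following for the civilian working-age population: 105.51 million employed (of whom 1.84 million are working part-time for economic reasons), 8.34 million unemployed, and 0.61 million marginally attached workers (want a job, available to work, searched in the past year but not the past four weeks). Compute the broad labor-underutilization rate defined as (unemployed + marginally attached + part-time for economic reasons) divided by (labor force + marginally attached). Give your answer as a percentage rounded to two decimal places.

Broad underutilization rate ≈ 9.43%.

Labor force = 105.51 + 8.34 = 113.85 million.
Numerator = 8.34 + 0.61 + 1.84 = 10.79 million.
Denominator = 113.85 + 0.61 = 114.46 million.
Broad rate = 10.79 / 114.46 = 9.43%.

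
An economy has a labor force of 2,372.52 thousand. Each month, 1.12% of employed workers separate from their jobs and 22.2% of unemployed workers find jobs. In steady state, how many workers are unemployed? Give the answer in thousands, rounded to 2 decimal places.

Steady-state unemployment rate u* = s/(s+f) = 1.12/(1.12+22.2) = 0.048027.
Unemployed = u* × labor force = 0.048027 × 2,372.52 ≈ 113.95 thousand.

About 113.95 thousand are unemployed in steady state.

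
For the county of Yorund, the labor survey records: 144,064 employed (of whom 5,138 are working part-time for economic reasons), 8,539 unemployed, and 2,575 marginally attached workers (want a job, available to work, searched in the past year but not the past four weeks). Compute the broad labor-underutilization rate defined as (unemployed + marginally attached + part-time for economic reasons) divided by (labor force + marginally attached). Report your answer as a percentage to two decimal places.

Broad underutilization rate ≈ 10.47%.

Labor force = 144,064 + 8,539 = 152,603.
Numerator = 8,539 + 2,575 + 5,138 = 16,252.
Denominator = 152,603 + 2,575 = 155,178.
Broad rate = 16,252 / 155,178 = 10.47%.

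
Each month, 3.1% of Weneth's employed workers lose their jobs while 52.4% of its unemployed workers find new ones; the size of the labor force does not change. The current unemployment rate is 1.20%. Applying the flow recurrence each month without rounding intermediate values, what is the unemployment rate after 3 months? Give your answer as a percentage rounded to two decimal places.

With a fixed labor force, u_{t+1} = u_t + s·(1−u_t) − f·u_t = u_t·(1−s−f) + s.
Here 1−s−f = 0.445 and s = 0.031.
u_1 = 0.012000 × 0.445 + 0.031 = 0.036340.
u_2 = 0.036340 × 0.445 + 0.031 = 0.047171.
u_3 = 0.047171 × 0.445 + 0.031 = 0.051991.

Unemployment rate after three months ≈ 5.20%.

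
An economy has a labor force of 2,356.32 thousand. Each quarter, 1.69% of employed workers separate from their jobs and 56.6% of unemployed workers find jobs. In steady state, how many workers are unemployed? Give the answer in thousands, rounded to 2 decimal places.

About 68.32 thousand are unemployed in steady state.

Steady-state unemployment rate u* = s/(s+f) = 1.69/(1.69+56.6) = 0.028993.
Unemployed = u* × labor force = 0.028993 × 2,356.32 ≈ 68.32 thousand.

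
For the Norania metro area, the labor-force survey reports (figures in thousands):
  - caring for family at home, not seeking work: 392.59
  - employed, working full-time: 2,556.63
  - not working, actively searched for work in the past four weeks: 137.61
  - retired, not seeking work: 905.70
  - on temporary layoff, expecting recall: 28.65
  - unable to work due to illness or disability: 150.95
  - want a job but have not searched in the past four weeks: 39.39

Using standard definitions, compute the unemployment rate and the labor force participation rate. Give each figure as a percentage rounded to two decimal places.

Unemployment rate ≈ 6.11%; labor force participation rate ≈ 64.65%.

Employed = 2,556.63 thousand.
Unemployed = 137.61 + 28.65 = 166.26 thousand (jobless and actively searching, or on temporary layoff).
Labor force = 2,556.63 + 166.26 = 2,722.89 thousand.
Not in labor force = 392.59 + 905.70 + 150.95 + 39.39 = 1,488.63 thousand (those not working and not actively searching are outside the labor force — including those who want a job but have given up searching).
Civilian working-age population = 2,722.89 + 1,488.63 = 4,211.52 thousand.
Unemployment rate = 166.26 / 2,722.89 = 6.11%.
Labor force participation rate = 2,722.89 / 4,211.52 = 64.65%.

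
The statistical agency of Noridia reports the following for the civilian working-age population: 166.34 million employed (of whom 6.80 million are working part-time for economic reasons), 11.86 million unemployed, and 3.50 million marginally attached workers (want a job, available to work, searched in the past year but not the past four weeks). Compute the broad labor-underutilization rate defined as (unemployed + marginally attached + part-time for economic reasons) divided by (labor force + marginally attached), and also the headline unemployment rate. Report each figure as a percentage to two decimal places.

Broad underutilization rate ≈ 12.20%; headline unemployment rate ≈ 6.66%.

Labor force = 166.34 + 11.86 = 178.20 million.
Numerator = 11.86 + 3.50 + 6.80 = 22.16 million.
Denominator = 178.20 + 3.50 = 181.70 million.
Broad rate = 22.16 / 181.70 = 12.20%.
Headline unemployment rate = 11.86 / 178.20 = 6.66%.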